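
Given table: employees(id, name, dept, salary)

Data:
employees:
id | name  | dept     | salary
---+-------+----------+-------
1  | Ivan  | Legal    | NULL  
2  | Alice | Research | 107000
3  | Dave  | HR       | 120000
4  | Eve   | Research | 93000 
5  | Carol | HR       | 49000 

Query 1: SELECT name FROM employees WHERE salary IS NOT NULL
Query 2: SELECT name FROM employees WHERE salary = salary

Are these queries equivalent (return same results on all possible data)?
Yes, equivalent

Both queries return: [('Alice',), ('Carol',), ('Dave',), ('Eve',)]

Reason: IS NOT NULL vs self-equality (both exclude NULLs)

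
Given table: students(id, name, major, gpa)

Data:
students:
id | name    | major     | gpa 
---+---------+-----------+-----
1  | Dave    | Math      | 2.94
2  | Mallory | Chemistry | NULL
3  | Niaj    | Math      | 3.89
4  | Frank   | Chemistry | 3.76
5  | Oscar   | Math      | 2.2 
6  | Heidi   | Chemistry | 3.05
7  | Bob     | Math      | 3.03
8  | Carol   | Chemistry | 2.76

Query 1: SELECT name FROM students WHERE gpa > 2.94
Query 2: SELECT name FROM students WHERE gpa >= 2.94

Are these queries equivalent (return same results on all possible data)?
No, not equivalent

Query 1 returns: [('Niaj',), ('Frank',), ('Heidi',), ('Bob',)]
Query 2 returns: [('Dave',), ('Niaj',), ('Frank',), ('Heidi',), ('Bob',)]

Reason: > vs >= gives different results when gpa = 2.94 exists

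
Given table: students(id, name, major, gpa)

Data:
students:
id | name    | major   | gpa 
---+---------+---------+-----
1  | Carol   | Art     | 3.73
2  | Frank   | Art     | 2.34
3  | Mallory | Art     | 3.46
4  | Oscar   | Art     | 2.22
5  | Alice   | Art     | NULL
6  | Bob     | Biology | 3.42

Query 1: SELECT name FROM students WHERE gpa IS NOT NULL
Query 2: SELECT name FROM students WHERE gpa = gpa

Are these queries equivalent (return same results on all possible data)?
Yes, equivalent

Both queries return: [('Bob',), ('Carol',), ('Frank',), ('Mallory',), ('Oscar',)]

Reason: IS NOT NULL vs self-equality (both exclude NULLs)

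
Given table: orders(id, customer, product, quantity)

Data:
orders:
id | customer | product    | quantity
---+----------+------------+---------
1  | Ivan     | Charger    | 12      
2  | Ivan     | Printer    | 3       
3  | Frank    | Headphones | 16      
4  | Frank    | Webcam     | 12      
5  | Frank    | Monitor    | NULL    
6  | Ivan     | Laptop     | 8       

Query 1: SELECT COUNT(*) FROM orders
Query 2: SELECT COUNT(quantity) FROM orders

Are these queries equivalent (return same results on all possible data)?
No, not equivalent

Query 1 returns: [(6,)]
Query 2 returns: [(5,)]

Reason: COUNT(*) includes NULLs, COUNT(column) excludes them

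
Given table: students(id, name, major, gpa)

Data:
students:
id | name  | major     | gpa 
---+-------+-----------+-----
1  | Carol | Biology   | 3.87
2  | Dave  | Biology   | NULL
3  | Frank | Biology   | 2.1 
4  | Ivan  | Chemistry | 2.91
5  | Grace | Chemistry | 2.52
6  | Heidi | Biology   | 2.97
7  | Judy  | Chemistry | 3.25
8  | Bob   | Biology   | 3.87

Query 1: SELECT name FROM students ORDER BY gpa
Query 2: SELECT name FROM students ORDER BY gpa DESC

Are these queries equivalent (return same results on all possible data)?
No, not equivalent

Query 1 returns: [('Dave',), ('Frank',), ('Grace',), ('Ivan',), ('Heidi',), ('Judy',), ('Carol',), ('Bob',)]
Query 2 returns: [('Carol',), ('Bob',), ('Judy',), ('Heidi',), ('Ivan',), ('Grace',), ('Frank',), ('Dave',)]

Reason: ASC vs DESC gives opposite ordering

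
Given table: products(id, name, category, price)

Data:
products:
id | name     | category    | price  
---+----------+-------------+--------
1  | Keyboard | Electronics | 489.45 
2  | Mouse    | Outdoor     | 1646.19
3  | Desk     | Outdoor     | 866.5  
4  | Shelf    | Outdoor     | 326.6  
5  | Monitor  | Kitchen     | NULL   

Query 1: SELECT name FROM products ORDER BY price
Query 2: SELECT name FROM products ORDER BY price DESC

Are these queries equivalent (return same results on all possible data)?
No, not equivalent

Query 1 returns: [('Monitor',), ('Shelf',), ('Keyboard',), ('Desk',), ('Mouse',)]
Query 2 returns: [('Mouse',), ('Desk',), ('Keyboard',), ('Shelf',), ('Monitor',)]

Reason: ASC vs DESC gives opposite ordering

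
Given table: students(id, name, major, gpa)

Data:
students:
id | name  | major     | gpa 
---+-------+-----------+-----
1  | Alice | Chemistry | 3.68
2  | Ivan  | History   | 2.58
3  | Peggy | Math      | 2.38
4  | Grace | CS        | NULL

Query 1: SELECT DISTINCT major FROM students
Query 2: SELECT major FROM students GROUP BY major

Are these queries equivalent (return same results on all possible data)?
Yes, equivalent

Both queries return: [('CS',), ('Chemistry',), ('History',), ('Math',)]

Reason: Both get unique majors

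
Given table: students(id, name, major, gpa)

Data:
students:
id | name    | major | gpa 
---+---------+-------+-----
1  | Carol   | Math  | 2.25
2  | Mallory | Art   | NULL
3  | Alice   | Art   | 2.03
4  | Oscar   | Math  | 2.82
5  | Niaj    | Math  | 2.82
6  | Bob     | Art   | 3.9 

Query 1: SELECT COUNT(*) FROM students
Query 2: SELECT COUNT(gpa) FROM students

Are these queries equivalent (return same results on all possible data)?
No, not equivalent

Query 1 returns: [(6,)]
Query 2 returns: [(5,)]

Reason: COUNT(*) includes NULLs, COUNT(column) excludes them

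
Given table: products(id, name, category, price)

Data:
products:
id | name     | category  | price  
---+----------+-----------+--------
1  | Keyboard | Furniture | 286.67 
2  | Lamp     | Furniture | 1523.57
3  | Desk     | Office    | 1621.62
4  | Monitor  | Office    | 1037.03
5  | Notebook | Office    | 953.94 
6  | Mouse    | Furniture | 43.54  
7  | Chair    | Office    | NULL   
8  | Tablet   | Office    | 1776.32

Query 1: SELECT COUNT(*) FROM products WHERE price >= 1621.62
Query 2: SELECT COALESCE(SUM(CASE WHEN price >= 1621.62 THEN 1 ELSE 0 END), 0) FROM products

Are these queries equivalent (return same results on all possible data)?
Yes, equivalent

Both queries return: [(2,)]

Reason: COUNT with WHERE vs conditional SUM (COALESCE handles empty-table NULL)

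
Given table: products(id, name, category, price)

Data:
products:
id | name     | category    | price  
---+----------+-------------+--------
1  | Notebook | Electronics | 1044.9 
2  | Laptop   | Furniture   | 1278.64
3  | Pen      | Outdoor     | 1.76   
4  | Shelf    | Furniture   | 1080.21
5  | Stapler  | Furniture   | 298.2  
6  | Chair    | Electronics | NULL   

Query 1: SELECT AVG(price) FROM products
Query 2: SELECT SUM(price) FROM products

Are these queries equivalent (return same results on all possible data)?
No, not equivalent

Query 1 returns: [(740.742,)]
Query 2 returns: [(3703.71,)]

Reason: AVG vs SUM give different aggregate values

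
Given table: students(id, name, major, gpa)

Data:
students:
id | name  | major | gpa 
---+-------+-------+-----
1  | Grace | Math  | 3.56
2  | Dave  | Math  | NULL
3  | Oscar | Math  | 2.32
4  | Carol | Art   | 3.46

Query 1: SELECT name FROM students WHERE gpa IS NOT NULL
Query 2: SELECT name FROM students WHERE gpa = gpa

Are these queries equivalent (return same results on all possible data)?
Yes, equivalent

Both queries return: [('Carol',), ('Grace',), ('Oscar',)]

Reason: IS NOT NULL vs self-equality (both exclude NULLs)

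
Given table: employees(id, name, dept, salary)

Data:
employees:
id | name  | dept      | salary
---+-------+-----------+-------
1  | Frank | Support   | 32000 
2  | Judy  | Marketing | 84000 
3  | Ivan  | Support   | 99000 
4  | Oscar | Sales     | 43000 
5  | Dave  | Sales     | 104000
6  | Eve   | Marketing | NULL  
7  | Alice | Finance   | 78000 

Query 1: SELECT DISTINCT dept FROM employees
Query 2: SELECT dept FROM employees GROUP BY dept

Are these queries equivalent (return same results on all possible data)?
Yes, equivalent

Both queries return: [('Finance',), ('Marketing',), ('Sales',), ('Support',)]

Reason: Both get unique depts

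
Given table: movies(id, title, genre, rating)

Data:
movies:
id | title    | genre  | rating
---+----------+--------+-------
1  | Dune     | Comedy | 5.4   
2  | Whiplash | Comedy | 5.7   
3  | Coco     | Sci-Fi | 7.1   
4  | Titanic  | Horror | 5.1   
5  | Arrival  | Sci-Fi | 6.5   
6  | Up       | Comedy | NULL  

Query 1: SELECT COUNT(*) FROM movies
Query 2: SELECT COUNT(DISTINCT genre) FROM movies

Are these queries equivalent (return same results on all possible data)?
No, not equivalent

Query 1 returns: [(6,)]
Query 2 returns: [(3,)]

Reason: COUNT(*) counts rows, COUNT(DISTINCT genre) counts unique genres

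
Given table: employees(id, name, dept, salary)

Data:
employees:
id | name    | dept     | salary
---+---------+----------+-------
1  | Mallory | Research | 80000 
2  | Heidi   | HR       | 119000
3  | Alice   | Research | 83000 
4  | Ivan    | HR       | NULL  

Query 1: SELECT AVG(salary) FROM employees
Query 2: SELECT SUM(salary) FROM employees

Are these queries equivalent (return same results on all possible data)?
No, not equivalent

Query 1 returns: [(94000.0,)]
Query 2 returns: [(282000,)]

Reason: AVG vs SUM give different aggregate values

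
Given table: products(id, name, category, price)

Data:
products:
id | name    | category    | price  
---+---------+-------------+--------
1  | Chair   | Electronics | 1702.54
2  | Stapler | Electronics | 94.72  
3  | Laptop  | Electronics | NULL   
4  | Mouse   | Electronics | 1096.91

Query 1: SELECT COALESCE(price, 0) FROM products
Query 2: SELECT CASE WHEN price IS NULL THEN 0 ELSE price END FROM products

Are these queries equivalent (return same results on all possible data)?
Yes, equivalent

Both queries return: [(0,), (94.72,), (1096.91,), (1702.54,)]

Reason: COALESCE vs CASE for NULL handling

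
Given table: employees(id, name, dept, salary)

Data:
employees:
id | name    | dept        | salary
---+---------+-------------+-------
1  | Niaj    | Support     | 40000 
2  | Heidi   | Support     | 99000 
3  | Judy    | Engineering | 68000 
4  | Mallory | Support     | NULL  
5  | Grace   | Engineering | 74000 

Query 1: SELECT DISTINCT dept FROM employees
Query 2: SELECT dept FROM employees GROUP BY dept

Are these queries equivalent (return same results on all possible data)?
Yes, equivalent

Both queries return: [('Engineering',), ('Support',)]

Reason: Both get unique depts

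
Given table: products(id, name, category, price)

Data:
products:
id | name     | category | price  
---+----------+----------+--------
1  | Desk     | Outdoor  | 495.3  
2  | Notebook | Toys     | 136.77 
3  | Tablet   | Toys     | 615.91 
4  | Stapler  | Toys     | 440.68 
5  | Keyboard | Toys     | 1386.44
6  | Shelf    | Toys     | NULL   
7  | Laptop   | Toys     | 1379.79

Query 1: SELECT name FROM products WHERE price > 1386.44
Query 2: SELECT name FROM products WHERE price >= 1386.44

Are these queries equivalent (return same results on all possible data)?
No, not equivalent

Query 1 returns: []
Query 2 returns: [('Keyboard',)]

Reason: > vs >= gives different results when price = 1386.44 exists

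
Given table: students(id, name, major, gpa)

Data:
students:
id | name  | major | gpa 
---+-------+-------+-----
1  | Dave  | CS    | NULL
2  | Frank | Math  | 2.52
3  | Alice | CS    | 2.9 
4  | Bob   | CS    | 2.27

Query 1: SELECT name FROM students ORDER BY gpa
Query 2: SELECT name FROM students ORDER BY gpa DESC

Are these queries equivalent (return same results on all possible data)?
No, not equivalent

Query 1 returns: [('Dave',), ('Bob',), ('Frank',), ('Alice',)]
Query 2 returns: [('Alice',), ('Frank',), ('Bob',), ('Dave',)]

Reason: ASC vs DESC gives opposite ordering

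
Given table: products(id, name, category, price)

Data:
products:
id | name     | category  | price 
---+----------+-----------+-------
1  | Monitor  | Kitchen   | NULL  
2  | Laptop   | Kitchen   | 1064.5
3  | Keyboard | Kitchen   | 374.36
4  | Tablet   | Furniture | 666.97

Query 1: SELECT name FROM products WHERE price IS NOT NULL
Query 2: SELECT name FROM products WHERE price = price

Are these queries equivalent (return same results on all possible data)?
Yes, equivalent

Both queries return: [('Keyboard',), ('Laptop',), ('Tablet',)]

Reason: IS NOT NULL vs self-equality (both exclude NULLs)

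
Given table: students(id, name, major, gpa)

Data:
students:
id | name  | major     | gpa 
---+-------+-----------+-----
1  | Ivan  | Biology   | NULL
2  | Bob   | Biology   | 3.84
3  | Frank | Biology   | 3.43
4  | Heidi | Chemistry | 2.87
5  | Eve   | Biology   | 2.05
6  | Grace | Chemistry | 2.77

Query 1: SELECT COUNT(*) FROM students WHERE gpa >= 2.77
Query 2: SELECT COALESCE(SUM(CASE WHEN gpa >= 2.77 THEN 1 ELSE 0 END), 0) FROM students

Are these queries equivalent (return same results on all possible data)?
Yes, equivalent

Both queries return: [(4,)]

Reason: COUNT with WHERE vs conditional SUM (COALESCE handles empty-table NULL)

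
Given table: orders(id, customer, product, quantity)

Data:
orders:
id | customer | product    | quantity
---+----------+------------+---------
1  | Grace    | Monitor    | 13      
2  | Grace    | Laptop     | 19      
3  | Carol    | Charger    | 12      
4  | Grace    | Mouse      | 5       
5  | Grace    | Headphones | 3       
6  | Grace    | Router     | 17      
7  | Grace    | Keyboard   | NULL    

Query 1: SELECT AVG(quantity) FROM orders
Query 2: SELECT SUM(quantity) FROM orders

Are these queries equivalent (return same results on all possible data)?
No, not equivalent

Query 1 returns: [(11.5,)]
Query 2 returns: [(69,)]

Reason: AVG vs SUM give different aggregate values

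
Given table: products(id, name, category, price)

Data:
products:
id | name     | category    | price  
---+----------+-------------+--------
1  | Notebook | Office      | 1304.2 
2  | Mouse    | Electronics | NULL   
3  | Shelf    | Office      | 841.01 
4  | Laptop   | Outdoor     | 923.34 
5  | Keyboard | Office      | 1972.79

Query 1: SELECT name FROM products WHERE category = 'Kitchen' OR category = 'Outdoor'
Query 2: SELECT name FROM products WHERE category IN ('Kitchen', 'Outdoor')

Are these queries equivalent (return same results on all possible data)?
Yes, equivalent

Both queries return: [('Laptop',)]

Reason: OR vs IN are equivalent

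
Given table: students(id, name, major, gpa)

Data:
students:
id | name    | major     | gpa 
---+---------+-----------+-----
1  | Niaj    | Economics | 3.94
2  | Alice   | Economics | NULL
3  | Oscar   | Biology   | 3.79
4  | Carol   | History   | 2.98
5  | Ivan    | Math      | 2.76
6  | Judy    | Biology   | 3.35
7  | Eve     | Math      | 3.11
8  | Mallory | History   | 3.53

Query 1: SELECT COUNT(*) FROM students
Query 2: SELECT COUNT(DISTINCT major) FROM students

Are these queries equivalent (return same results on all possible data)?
No, not equivalent

Query 1 returns: [(8,)]
Query 2 returns: [(4,)]

Reason: COUNT(*) counts rows, COUNT(DISTINCT major) counts unique majors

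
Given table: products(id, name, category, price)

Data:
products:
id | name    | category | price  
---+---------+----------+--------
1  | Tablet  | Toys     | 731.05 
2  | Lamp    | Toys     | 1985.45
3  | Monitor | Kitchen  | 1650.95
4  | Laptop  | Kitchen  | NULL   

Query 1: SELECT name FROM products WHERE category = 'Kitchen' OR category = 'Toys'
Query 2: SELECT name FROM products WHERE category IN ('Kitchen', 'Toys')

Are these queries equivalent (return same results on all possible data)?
Yes, equivalent

Both queries return: [('Lamp',), ('Laptop',), ('Monitor',), ('Tablet',)]

Reason: OR vs IN are equivalent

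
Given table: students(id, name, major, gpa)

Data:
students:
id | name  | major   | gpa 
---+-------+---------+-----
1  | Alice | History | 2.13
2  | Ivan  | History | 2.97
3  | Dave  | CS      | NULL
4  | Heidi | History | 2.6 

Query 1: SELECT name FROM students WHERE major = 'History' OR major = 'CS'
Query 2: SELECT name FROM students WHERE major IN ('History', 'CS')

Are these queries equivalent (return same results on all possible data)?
Yes, equivalent

Both queries return: [('Alice',), ('Dave',), ('Heidi',), ('Ivan',)]

Reason: OR vs IN are equivalent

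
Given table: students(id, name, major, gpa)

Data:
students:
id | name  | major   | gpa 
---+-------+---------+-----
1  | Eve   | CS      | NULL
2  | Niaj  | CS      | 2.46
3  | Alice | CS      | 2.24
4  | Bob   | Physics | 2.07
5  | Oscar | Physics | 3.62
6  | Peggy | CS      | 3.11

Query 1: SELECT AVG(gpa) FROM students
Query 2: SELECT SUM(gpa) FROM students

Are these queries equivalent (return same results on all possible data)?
No, not equivalent

Query 1 returns: [(2.7,)]
Query 2 returns: [(13.5,)]

Reason: AVG vs SUM give different aggregate values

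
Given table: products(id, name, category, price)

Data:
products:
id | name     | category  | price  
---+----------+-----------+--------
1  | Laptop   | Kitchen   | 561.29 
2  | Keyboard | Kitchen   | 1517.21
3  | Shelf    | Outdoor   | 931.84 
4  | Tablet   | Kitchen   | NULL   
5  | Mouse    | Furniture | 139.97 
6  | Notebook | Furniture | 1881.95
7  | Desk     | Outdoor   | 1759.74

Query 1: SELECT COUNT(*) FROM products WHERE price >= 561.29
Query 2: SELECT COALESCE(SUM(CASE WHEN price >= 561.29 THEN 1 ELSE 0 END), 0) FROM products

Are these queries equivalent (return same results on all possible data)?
Yes, equivalent

Both queries return: [(5,)]

Reason: COUNT with WHERE vs conditional SUM (COALESCE handles empty-table NULL)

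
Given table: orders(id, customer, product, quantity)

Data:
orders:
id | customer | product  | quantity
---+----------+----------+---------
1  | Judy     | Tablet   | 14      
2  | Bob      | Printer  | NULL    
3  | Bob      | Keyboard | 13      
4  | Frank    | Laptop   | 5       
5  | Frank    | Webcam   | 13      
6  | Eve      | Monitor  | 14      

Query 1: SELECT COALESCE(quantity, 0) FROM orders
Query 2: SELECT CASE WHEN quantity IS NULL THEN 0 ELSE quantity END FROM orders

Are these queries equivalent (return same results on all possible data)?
Yes, equivalent

Both queries return: [(0,), (5,), (13,), (13,), (14,), (14,)]

Reason: COALESCE vs CASE for NULL handling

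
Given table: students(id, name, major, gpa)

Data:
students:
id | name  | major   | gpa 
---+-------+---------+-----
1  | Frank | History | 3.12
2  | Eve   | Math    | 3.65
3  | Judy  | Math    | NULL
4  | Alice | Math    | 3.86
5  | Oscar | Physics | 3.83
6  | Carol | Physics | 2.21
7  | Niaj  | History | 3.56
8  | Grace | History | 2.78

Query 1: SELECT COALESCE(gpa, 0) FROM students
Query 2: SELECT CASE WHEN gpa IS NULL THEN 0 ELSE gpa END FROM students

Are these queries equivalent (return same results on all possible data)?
Yes, equivalent

Both queries return: [(0,), (2.21,), (2.78,), (3.12,), (3.56,), (3.65,), (3.83,), (3.86,)]

Reason: COALESCE vs CASE for NULL handling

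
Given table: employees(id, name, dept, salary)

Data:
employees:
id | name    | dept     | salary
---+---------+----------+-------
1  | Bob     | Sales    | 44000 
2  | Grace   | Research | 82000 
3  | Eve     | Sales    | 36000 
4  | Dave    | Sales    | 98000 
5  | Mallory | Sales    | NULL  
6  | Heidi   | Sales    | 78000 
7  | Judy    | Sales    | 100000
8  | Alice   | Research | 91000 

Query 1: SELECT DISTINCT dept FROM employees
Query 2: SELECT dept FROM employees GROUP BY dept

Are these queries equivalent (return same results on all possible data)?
Yes, equivalent

Both queries return: [('Research',), ('Sales',)]

Reason: Both get unique depts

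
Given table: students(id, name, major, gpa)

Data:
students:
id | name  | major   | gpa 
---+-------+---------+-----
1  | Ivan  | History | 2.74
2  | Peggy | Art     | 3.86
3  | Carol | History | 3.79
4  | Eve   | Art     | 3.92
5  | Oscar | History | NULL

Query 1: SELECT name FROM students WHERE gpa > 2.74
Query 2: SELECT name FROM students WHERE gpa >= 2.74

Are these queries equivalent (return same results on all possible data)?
No, not equivalent

Query 1 returns: [('Peggy',), ('Carol',), ('Eve',)]
Query 2 returns: [('Ivan',), ('Peggy',), ('Carol',), ('Eve',)]

Reason: > vs >= gives different results when gpa = 2.74 exists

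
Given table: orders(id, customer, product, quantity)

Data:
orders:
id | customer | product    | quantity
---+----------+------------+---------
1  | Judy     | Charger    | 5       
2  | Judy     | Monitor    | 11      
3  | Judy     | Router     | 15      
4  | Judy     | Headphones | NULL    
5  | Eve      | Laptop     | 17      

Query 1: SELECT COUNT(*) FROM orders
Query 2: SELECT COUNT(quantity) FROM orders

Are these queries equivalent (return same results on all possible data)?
No, not equivalent

Query 1 returns: [(5,)]
Query 2 returns: [(4,)]

Reason: COUNT(*) includes NULLs, COUNT(column) excludes them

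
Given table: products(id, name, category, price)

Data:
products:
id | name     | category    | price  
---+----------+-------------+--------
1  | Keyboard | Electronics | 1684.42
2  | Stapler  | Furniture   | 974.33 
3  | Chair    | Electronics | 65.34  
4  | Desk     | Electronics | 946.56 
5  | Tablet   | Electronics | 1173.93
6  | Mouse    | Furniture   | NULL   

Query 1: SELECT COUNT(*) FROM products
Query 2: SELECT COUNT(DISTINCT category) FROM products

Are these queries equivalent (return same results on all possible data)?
No, not equivalent

Query 1 returns: [(6,)]
Query 2 returns: [(2,)]

Reason: COUNT(*) counts rows, COUNT(DISTINCT category) counts unique categorys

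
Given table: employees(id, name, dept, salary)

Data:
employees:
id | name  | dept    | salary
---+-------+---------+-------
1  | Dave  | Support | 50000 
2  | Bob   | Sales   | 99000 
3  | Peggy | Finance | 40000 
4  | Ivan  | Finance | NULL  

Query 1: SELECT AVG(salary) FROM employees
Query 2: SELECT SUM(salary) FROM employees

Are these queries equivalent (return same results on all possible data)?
No, not equivalent

Query 1 returns: [(63000.0,)]
Query 2 returns: [(189000,)]

Reason: AVG vs SUM give different aggregate values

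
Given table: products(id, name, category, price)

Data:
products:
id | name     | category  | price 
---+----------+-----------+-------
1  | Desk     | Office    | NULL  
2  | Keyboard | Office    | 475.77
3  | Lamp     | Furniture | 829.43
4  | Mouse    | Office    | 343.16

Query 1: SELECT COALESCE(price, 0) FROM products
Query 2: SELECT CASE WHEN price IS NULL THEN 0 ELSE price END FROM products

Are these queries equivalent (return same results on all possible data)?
Yes, equivalent

Both queries return: [(0,), (343.16,), (475.77,), (829.43,)]

Reason: COALESCE vs CASE for NULL handling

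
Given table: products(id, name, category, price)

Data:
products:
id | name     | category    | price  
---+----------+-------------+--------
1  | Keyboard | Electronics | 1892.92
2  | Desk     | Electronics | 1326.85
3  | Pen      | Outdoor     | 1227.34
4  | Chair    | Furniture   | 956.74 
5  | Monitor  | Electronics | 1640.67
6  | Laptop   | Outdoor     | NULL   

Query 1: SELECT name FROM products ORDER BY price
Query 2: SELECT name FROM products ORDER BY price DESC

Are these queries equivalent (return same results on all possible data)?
No, not equivalent

Query 1 returns: [('Laptop',), ('Chair',), ('Pen',), ('Desk',), ('Monitor',), ('Keyboard',)]
Query 2 returns: [('Keyboard',), ('Monitor',), ('Desk',), ('Pen',), ('Chair',), ('Laptop',)]

Reason: ASC vs DESC gives opposite ordering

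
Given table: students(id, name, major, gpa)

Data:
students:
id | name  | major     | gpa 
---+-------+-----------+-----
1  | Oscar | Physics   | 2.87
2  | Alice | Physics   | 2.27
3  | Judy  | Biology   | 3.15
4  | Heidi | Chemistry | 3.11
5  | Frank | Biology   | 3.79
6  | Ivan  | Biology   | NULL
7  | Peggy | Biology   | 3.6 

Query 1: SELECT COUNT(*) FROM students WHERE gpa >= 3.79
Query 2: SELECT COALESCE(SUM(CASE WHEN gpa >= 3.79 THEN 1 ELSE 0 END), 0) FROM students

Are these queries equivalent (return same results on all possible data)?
Yes, equivalent

Both queries return: [(1,)]

Reason: COUNT with WHERE vs conditional SUM (COALESCE handles empty-table NULL)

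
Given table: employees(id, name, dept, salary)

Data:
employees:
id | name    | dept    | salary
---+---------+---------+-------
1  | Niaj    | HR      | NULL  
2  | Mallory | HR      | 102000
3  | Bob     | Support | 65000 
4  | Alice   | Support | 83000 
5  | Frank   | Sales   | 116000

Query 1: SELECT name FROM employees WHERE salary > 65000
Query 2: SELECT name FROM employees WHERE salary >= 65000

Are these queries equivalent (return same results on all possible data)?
No, not equivalent

Query 1 returns: [('Mallory',), ('Alice',), ('Frank',)]
Query 2 returns: [('Mallory',), ('Bob',), ('Alice',), ('Frank',)]

Reason: > vs >= gives different results when salary = 65000 exists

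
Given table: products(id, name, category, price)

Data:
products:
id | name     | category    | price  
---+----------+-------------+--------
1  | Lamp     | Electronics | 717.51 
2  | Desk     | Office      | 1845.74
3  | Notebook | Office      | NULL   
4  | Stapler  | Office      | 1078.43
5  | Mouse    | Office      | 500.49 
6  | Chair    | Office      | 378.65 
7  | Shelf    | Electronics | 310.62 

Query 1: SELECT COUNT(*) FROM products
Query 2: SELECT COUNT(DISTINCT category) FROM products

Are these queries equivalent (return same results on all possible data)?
No, not equivalent

Query 1 returns: [(7,)]
Query 2 returns: [(2,)]

Reason: COUNT(*) counts rows, COUNT(DISTINCT category) counts unique categorys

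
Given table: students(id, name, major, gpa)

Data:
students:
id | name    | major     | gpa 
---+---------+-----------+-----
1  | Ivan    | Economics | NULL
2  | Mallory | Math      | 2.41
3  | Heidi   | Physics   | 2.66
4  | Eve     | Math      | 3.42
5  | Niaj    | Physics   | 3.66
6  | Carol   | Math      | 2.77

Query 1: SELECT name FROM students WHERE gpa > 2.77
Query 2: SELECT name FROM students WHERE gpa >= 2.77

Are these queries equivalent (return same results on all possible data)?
No, not equivalent

Query 1 returns: [('Eve',), ('Niaj',)]
Query 2 returns: [('Eve',), ('Niaj',), ('Carol',)]

Reason: > vs >= gives different results when gpa = 2.77 exists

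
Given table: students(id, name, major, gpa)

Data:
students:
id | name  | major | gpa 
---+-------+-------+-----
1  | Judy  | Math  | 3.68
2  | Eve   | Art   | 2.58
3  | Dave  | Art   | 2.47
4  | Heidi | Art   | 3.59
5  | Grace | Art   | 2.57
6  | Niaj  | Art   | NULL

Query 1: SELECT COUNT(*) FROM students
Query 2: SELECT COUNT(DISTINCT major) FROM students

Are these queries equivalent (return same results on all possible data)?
No, not equivalent

Query 1 returns: [(6,)]
Query 2 returns: [(2,)]

Reason: COUNT(*) counts rows, COUNT(DISTINCT major) counts unique majors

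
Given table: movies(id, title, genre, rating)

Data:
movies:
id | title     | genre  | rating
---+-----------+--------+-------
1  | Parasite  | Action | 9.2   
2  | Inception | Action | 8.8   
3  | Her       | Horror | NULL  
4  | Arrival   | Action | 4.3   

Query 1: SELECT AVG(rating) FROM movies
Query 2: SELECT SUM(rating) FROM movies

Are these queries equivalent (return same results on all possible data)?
No, not equivalent

Query 1 returns: [(7.433333333333334,)]
Query 2 returns: [(22.3,)]

Reason: AVG vs SUM give different aggregate values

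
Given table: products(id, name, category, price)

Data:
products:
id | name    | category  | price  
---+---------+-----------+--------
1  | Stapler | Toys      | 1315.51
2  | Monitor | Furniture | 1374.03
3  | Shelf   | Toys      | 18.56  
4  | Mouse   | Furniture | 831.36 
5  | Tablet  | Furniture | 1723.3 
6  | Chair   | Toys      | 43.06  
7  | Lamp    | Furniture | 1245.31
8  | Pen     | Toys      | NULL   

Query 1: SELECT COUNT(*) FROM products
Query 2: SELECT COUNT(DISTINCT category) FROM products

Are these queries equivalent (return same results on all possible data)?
No, not equivalent

Query 1 returns: [(8,)]
Query 2 returns: [(2,)]

Reason: COUNT(*) counts rows, COUNT(DISTINCT category) counts unique categorys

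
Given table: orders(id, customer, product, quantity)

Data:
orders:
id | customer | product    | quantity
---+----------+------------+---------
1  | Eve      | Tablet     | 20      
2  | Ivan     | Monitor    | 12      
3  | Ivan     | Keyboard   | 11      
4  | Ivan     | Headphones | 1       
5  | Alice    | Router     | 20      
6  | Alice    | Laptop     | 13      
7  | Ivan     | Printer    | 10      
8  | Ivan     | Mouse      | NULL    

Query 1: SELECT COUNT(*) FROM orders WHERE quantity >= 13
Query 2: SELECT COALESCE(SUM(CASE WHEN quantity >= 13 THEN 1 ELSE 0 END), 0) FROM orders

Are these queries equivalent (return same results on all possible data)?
Yes, equivalent

Both queries return: [(3,)]

Reason: COUNT with WHERE vs conditional SUM (COALESCE handles empty-table NULL)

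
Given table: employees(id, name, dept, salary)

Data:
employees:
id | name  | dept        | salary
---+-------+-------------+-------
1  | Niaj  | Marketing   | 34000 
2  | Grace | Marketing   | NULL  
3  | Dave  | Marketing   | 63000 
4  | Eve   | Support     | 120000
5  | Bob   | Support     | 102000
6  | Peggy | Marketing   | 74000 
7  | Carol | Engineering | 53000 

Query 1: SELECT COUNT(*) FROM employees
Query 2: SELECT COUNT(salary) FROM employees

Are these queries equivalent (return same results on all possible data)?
No, not equivalent

Query 1 returns: [(7,)]
Query 2 returns: [(6,)]

Reason: COUNT(*) includes NULLs, COUNT(column) excludes them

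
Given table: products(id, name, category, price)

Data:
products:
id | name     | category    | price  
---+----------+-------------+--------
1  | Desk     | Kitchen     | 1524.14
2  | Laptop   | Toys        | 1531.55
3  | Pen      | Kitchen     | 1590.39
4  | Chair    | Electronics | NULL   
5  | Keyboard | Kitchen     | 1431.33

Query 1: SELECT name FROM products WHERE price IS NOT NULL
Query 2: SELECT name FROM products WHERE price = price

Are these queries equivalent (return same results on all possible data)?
Yes, equivalent

Both queries return: [('Desk',), ('Keyboard',), ('Laptop',), ('Pen',)]

Reason: IS NOT NULL vs self-equality (both exclude NULLs)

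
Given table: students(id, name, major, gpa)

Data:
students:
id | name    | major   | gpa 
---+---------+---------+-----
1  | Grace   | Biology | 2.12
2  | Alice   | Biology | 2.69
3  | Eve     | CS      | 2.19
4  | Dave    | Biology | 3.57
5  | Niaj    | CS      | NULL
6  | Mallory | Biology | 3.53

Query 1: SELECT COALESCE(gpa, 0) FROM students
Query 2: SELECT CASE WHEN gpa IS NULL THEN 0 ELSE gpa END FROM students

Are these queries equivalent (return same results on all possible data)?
Yes, equivalent

Both queries return: [(0,), (2.12,), (2.19,), (2.69,), (3.53,), (3.57,)]

Reason: COALESCE vs CASE for NULL handling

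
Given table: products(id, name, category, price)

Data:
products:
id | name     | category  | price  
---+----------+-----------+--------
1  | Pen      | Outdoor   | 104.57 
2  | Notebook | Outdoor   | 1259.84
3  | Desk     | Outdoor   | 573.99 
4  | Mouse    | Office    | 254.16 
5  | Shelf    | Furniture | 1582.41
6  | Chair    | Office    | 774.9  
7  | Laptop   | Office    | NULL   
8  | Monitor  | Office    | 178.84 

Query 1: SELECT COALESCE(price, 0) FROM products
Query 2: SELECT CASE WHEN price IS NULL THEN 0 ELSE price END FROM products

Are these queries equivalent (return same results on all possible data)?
Yes, equivalent

Both queries return: [(0,), (104.57,), (178.84,), (254.16,), (573.99,), (774.9,), (1259.84,), (1582.41,)]

Reason: COALESCE vs CASE for NULL handling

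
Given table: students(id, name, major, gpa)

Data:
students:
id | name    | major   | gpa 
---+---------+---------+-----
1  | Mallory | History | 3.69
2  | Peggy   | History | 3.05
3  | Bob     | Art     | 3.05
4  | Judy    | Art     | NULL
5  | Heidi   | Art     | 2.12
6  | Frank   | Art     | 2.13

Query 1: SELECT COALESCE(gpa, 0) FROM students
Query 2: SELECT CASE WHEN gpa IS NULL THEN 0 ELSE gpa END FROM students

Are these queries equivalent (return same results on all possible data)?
Yes, equivalent

Both queries return: [(0,), (2.12,), (2.13,), (3.05,), (3.05,), (3.69,)]

Reason: COALESCE vs CASE for NULL handling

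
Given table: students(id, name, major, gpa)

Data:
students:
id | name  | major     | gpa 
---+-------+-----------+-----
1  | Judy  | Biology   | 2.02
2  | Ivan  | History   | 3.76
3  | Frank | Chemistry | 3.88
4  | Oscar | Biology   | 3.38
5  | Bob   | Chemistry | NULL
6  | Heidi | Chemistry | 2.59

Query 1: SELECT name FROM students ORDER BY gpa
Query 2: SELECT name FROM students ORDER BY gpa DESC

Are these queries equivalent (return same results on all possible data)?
No, not equivalent

Query 1 returns: [('Bob',), ('Judy',), ('Heidi',), ('Oscar',), ('Ivan',), ('Frank',)]
Query 2 returns: [('Frank',), ('Ivan',), ('Oscar',), ('Heidi',), ('Judy',), ('Bob',)]

Reason: ASC vs DESC gives opposite ordering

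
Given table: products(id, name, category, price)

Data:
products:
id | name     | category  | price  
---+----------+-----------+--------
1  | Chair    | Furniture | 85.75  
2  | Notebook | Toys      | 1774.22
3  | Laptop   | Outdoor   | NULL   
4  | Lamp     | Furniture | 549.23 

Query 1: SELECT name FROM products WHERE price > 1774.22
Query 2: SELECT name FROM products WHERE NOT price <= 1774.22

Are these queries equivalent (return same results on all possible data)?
Yes, equivalent

Both queries return: []

Reason: Both filter price > 1774.22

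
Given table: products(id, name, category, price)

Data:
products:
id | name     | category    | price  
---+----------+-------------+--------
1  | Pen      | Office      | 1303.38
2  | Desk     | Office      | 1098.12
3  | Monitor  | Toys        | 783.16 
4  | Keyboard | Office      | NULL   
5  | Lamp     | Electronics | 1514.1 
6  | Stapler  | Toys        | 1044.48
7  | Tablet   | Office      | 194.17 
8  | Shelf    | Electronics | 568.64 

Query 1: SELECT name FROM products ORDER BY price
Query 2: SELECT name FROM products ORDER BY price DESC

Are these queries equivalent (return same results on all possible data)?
No, not equivalent

Query 1 returns: [('Keyboard',), ('Tablet',), ('Shelf',), ('Monitor',), ('Stapler',), ('Desk',), ('Pen',), ('Lamp',)]
Query 2 returns: [('Lamp',), ('Pen',), ('Desk',), ('Stapler',), ('Monitor',), ('Shelf',), ('Tablet',), ('Keyboard',)]

Reason: ASC vs DESC gives opposite ordering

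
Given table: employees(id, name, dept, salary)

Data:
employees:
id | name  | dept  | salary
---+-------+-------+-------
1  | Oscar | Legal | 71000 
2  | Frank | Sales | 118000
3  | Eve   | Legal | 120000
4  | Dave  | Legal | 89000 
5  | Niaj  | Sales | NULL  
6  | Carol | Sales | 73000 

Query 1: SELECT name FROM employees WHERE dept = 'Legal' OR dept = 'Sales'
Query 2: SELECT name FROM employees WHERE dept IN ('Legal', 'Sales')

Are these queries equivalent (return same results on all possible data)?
Yes, equivalent

Both queries return: [('Carol',), ('Dave',), ('Eve',), ('Frank',), ('Niaj',), ('Oscar',)]

Reason: OR vs IN are equivalent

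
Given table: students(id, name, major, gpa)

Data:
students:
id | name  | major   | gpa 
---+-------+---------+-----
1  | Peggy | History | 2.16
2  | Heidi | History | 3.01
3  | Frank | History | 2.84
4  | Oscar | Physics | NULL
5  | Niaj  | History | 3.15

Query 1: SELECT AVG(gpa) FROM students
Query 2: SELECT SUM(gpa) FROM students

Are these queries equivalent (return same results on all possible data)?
No, not equivalent

Query 1 returns: [(2.79,)]
Query 2 returns: [(11.16,)]

Reason: AVG vs SUM give different aggregate values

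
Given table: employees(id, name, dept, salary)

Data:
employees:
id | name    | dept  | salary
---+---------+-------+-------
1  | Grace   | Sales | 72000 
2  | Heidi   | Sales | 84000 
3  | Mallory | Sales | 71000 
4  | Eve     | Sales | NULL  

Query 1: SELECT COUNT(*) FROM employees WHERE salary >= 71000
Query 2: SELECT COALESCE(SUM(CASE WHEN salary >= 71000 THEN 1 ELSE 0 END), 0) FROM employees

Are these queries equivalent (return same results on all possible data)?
Yes, equivalent

Both queries return: [(3,)]

Reason: COUNT with WHERE vs conditional SUM (COALESCE handles empty-table NULL)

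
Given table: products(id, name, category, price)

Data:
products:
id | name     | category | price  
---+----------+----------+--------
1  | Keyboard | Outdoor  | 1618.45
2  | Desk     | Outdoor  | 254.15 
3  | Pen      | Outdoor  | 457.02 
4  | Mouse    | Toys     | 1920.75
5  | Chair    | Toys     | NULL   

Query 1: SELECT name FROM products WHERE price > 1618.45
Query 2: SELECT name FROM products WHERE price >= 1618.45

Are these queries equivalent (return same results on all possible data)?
No, not equivalent

Query 1 returns: [('Mouse',)]
Query 2 returns: [('Keyboard',), ('Mouse',)]

Reason: > vs >= gives different results when price = 1618.45 exists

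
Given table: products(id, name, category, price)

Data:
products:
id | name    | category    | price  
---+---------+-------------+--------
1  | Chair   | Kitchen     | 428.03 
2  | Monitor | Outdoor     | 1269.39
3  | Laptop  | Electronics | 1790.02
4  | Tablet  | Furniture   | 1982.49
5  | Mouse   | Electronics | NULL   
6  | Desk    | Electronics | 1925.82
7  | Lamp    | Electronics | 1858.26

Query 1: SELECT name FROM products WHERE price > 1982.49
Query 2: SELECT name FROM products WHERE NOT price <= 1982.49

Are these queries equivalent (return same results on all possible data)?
Yes, equivalent

Both queries return: []

Reason: Both filter price > 1982.49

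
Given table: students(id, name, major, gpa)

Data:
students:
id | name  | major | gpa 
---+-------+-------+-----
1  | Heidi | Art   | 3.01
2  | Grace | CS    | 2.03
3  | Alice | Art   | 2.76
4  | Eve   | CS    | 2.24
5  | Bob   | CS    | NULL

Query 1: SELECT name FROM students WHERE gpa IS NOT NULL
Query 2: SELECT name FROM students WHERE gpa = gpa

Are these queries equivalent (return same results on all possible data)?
Yes, equivalent

Both queries return: [('Alice',), ('Eve',), ('Grace',), ('Heidi',)]

Reason: IS NOT NULL vs self-equality (both exclude NULLs)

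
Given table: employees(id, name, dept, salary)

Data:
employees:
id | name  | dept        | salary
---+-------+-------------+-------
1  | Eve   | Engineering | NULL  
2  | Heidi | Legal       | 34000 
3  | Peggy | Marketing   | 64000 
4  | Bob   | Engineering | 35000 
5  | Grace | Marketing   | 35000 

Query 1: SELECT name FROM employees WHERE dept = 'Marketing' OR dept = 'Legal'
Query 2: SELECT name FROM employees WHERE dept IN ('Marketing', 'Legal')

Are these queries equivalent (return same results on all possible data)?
Yes, equivalent

Both queries return: [('Grace',), ('Heidi',), ('Peggy',)]

Reason: OR vs IN are equivalent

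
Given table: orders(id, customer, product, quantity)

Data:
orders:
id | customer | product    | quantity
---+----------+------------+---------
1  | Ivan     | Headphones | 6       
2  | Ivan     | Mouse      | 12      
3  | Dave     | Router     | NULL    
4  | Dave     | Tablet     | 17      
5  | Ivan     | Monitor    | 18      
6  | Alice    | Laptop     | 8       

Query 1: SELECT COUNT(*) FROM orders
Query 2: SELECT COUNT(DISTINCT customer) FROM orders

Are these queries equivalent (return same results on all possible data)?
No, not equivalent

Query 1 returns: [(6,)]
Query 2 returns: [(3,)]

Reason: COUNT(*) counts rows, COUNT(DISTINCT customer) counts unique customers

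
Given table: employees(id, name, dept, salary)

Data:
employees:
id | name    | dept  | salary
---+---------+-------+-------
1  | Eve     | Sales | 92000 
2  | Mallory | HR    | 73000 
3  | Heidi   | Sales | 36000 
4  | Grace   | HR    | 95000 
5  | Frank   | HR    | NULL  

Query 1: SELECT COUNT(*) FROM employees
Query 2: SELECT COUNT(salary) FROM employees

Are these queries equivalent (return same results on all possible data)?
No, not equivalent

Query 1 returns: [(5,)]
Query 2 returns: [(4,)]

Reason: COUNT(*) includes NULLs, COUNT(column) excludes them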